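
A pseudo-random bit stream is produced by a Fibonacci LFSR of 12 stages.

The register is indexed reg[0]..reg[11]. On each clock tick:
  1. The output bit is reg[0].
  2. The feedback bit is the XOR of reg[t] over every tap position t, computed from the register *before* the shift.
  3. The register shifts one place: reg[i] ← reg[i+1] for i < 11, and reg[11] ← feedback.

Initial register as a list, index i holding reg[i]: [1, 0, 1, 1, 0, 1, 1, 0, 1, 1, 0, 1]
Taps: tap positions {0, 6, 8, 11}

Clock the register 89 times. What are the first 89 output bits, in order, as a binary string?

k : reg_k → out_k, fb_k
0: 101101101101 → 1, fb=0
1: 011011011010 → 0, fb=1
2: 110110110101 → 1, fb=1
3: 101101101011 → 1, fb=0
4: 011011010110 → 0, fb=0
5: 110110101100 → 1, fb=1
6: 101101011001 → 1, fb=1
7: 011010110011 → 0, fb=0
8: 110101100110 → 1, fb=0
9: 101011001100 → 1, fb=0
10: 010110011000 → 0, fb=1
11: 101100110001 → 1, fb=1
12: 011001100011 → 0, fb=0
13: 110011000110 → 1, fb=1
14: 100110001101 → 1, fb=1
15: 001100011011 → 0, fb=0
16: 011000110110 → 0, fb=1
17: 110001101101 → 1, fb=0
18: 100011011010 → 1, fb=0
19: 000110110100 → 0, fb=1
20: 001101101001 → 0, fb=1
21: 011011010011 → 0, fb=1
22: 110110100111 → 1, fb=1
23: 101101001111 → 1, fb=1
24: 011010011111 → 0, fb=0
25: 110100111110 → 1, fb=1
26: 101001111101 → 1, fb=0
27: 010011111010 → 0, fb=0
28: 100111110100 → 1, fb=0
29: 001111101000 → 0, fb=0
30: 011111010000 → 0, fb=0
31: 111110100000 → 1, fb=0
32: 111101000000 → 1, fb=1
33: 111010000001 → 1, fb=0
34: 110100000010 → 1, fb=1
35: 101000000101 → 1, fb=0
36: 010000001010 → 0, fb=1
37: 100000010101 → 1, fb=0
38: 000000101010 → 0, fb=0
39: 000001010100 → 0, fb=0
40: 000010101000 → 0, fb=0
41: 000101010000 → 0, fb=0
42: 001010100000 → 0, fb=1
43: 010101000001 → 0, fb=1
44: 101010000011 → 1, fb=0
45: 010100000110 → 0, fb=0
46: 101000001100 → 1, fb=0
47: 010000011000 → 0, fb=1
48: 100000110001 → 1, fb=1
49: 000001100011 → 0, fb=0
50: 000011000110 → 0, fb=0
51: 000110001100 → 0, fb=1
52: 001100011001 → 0, fb=0
53: 011000110010 → 0, fb=1
54: 110001100101 → 1, fb=1
55: 100011001011 → 1, fb=1
56: 000110010111 → 0, fb=1
57: 001100101111 → 0, fb=1
58: 011001011111 → 0, fb=0
59: 110010111110 → 1, fb=1
60: 100101111101 → 1, fb=0
61: 001011111010 → 0, fb=0
62: 010111110100 → 0, fb=1
63: 101111101001 → 1, fb=0
64: 011111010010 → 0, fb=0
65: 111110100100 → 1, fb=0
66: 111101001000 → 1, fb=0
67: 111010010000 → 1, fb=1
68: 110100100001 → 1, fb=1
69: 101001000011 → 1, fb=0
70: 010010000110 → 0, fb=0
71: 100100001100 → 1, fb=0
72: 001000011000 → 0, fb=1
73: 010000110001 → 0, fb=0
74: 100001100010 → 1, fb=0
75: 000011000100 → 0, fb=0
76: 000110001000 → 0, fb=1
77: 001100010001 → 0, fb=1
78: 011000100011 → 0, fb=0
79: 110001000110 → 1, fb=1
80: 100010001101 → 1, fb=1
81: 000100011011 → 0, fb=0
82: 001000110110 → 0, fb=1
83: 010001101101 → 0, fb=1
84: 100011011011 → 1, fb=1
85: 000110110111 → 0, fb=0
86: 001101101110 → 0, fb=0
87: 011011011100 → 0, fb=1
88: 110110111001 → 1, fb=0

10110110110101100110001101101001111101000000101010000011000110010111110100100001100010001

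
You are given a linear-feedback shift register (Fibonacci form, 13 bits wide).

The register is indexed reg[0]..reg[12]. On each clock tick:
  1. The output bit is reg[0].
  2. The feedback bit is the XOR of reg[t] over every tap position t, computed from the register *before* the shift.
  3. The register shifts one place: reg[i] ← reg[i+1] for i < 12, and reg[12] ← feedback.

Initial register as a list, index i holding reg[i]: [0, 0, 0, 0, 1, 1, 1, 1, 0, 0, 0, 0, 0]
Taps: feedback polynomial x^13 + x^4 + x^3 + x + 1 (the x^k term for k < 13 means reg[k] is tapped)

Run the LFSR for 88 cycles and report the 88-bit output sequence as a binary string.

0000111100000100110010110011110110111011100001010100011110001100011000011000110110110001

step | reg (before) | out | fb
   0 | 0000111100000 | 0 | 1
   1 | 0001111000001 | 0 | 0
   2 | 0011110000010 | 0 | 0
   3 | 0111100000100 | 0 | 1
   4 | 1111000001001 | 1 | 1
   5 | 1110000010011 | 1 | 0
   6 | 1100000100110 | 1 | 0
   7 | 1000001001100 | 1 | 1
   8 | 0000010011001 | 0 | 0
   9 | 0000100110010 | 0 | 1
  10 | 0001001100101 | 0 | 1
  11 | 0010011001011 | 0 | 0
  12 | 0100110010110 | 0 | 0
  13 | 1001100101100 | 1 | 1
  14 | 0011001011001 | 0 | 1
  15 | 0110010110011 | 0 | 1
  16 | 1100101100111 | 1 | 1
  17 | 1001011001111 | 1 | 0
  18 | 0010110011110 | 0 | 1
  19 | 0101100111101 | 0 | 1
  20 | 1011001111011 | 1 | 0
  21 | 0110011110110 | 0 | 1
  22 | 1100111101101 | 1 | 1
  23 | 1001111011011 | 1 | 1
  24 | 0011110110111 | 0 | 0
  25 | 0111101101110 | 0 | 1
  26 | 1111011011101 | 1 | 1
  27 | 1110110111011 | 1 | 1
  28 | 1101101110111 | 1 | 0
  29 | 1011011101110 | 1 | 0
  30 | 0110111011100 | 0 | 0
  31 | 1101110111000 | 1 | 0
  32 | 1011101110000 | 1 | 1
  33 | 0111011100001 | 0 | 0
  34 | 1110111000010 | 1 | 1
  35 | 1101110000101 | 1 | 0
  36 | 1011100001010 | 1 | 1
  37 | 0111000010101 | 0 | 0
  38 | 1110000101010 | 1 | 0
  39 | 1100001010100 | 1 | 0
  40 | 1000010101000 | 1 | 1
  41 | 0000101010001 | 0 | 1
  42 | 0001010100011 | 0 | 1
  43 | 0010101000111 | 0 | 1
  44 | 0101010001111 | 0 | 0
  45 | 1010100011110 | 1 | 0
  46 | 0101000111100 | 0 | 0
  47 | 1010001111000 | 1 | 1
  48 | 0100011110001 | 0 | 1
  49 | 1000111100011 | 1 | 0
  50 | 0001111000110 | 0 | 0
  51 | 0011110001100 | 0 | 0
  52 | 0111100011000 | 0 | 1
  53 | 1111000110001 | 1 | 1
  54 | 1110001100011 | 1 | 0
  55 | 1100011000110 | 1 | 0
  56 | 1000110001100 | 1 | 0
  57 | 0001100011000 | 0 | 0
  58 | 0011000110000 | 0 | 1
  59 | 0110001100001 | 0 | 1
  60 | 1100011000011 | 1 | 0
  61 | 1000110000110 | 1 | 0
  62 | 0001100001100 | 0 | 0
  63 | 0011000011000 | 0 | 1
  64 | 0110000110001 | 0 | 1
  65 | 1100001100011 | 1 | 0
  66 | 1000011000110 | 1 | 1
  67 | 0000110001101 | 0 | 1
  68 | 0001100011011 | 0 | 0
  69 | 0011000110110 | 0 | 1
  70 | 0110001101101 | 0 | 1
  71 | 1100011011011 | 1 | 0
  72 | 1000110110110 | 1 | 0
  73 | 0001101101100 | 0 | 0
  74 | 0011011011000 | 0 | 1
  75 | 0110110110001 | 0 | 0
  76 | 1101101100010 | 1 | 0
  77 | 1011011000100 | 1 | 0
  78 | 0110110001000 | 0 | 0
  79 | 1101100010000 | 1 | 0
  80 | 1011000100000 | 1 | 0
  81 | 0110001000000 | 0 | 1
  82 | 1100010000001 | 1 | 0
  83 | 1000100000010 | 1 | 0
  84 | 0001000000100 | 0 | 1
  85 | 0010000001001 | 0 | 0
  86 | 0100000010010 | 0 | 1
  87 | 1000000100101 | 1 | 1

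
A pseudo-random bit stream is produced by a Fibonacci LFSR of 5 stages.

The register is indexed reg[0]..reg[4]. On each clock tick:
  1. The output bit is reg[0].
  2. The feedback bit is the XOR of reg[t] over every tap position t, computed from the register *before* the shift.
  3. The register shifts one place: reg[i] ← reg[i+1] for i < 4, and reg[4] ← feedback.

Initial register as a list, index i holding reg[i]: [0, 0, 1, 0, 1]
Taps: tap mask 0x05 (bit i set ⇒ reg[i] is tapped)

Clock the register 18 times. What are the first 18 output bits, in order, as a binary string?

k : reg_k → out_k, fb_k
0: 00101 → 0, fb=1
1: 01011 → 0, fb=0
2: 10110 → 1, fb=0
3: 01100 → 0, fb=1
4: 11001 → 1, fb=1
5: 10011 → 1, fb=1
6: 00111 → 0, fb=1
7: 01111 → 0, fb=1
8: 11111 → 1, fb=0
9: 11110 → 1, fb=0
10: 11100 → 1, fb=0
11: 11000 → 1, fb=1
12: 10001 → 1, fb=1
13: 00011 → 0, fb=0
14: 00110 → 0, fb=1
15: 01101 → 0, fb=1
16: 11011 → 1, fb=1
17: 10111 → 1, fb=0

001011001111100011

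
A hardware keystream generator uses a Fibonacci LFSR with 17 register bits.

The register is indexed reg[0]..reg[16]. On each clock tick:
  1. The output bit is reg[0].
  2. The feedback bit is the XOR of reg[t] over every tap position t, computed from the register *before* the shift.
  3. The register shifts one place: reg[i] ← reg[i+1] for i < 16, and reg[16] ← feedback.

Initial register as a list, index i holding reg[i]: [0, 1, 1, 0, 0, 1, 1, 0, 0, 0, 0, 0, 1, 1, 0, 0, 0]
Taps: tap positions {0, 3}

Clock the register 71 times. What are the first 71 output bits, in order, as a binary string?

01100110000011000010101100110110101110010100000110111001101001100011101

step | reg (before) | out | fb
   0 | 01100110000011000 | 0 | 0
   1 | 11001100000110000 | 1 | 1
   2 | 10011000001100001 | 1 | 0
   3 | 00110000011000010 | 0 | 1
   4 | 01100000110000101 | 0 | 0
   5 | 11000001100001010 | 1 | 1
   6 | 10000011000010101 | 1 | 1
   7 | 00000110000101011 | 0 | 0
   8 | 00001100001010110 | 0 | 0
   9 | 00011000010101100 | 0 | 1
  10 | 00110000101011001 | 0 | 1
  11 | 01100001010110011 | 0 | 0
  12 | 11000010101100110 | 1 | 1
  13 | 10000101011001101 | 1 | 1
  14 | 00001010110011011 | 0 | 0
  15 | 00010101100110110 | 0 | 1
  16 | 00101011001101101 | 0 | 0
  17 | 01010110011011010 | 0 | 1
  18 | 10101100110110101 | 1 | 1
  19 | 01011001101101011 | 0 | 1
  20 | 10110011011010111 | 1 | 0
  21 | 01100110110101110 | 0 | 0
  22 | 11001101101011100 | 1 | 1
  23 | 10011011010111001 | 1 | 0
  24 | 00110110101110010 | 0 | 1
  25 | 01101101011100101 | 0 | 0
  26 | 11011010111001010 | 1 | 0
  27 | 10110101110010100 | 1 | 0
  28 | 01101011100101000 | 0 | 0
  29 | 11010111001010000 | 1 | 0
  30 | 10101110010100000 | 1 | 1
  31 | 01011100101000001 | 0 | 1
  32 | 10111001010000011 | 1 | 0
  33 | 01110010100000110 | 0 | 1
  34 | 11100101000001101 | 1 | 1
  35 | 11001010000011011 | 1 | 1
  36 | 10010100000110111 | 1 | 0
  37 | 00101000001101110 | 0 | 0
  38 | 01010000011011100 | 0 | 1
  39 | 10100000110111001 | 1 | 1
  40 | 01000001101110011 | 0 | 0
  41 | 10000011011100110 | 1 | 1
  42 | 00000110111001101 | 0 | 0
  43 | 00001101110011010 | 0 | 0
  44 | 00011011100110100 | 0 | 1
  45 | 00110111001101001 | 0 | 1
  46 | 01101110011010011 | 0 | 0
  47 | 11011100110100110 | 1 | 0
  48 | 10111001101001100 | 1 | 0
  49 | 01110011010011000 | 0 | 1
  50 | 11100110100110001 | 1 | 1
  51 | 11001101001100011 | 1 | 1
  52 | 10011010011000111 | 1 | 0
  53 | 00110100110001110 | 0 | 1
  54 | 01101001100011101 | 0 | 0
  55 | 11010011000111010 | 1 | 0
  56 | 10100110001110100 | 1 | 1
  57 | 01001100011101001 | 0 | 0
  58 | 10011000111010010 | 1 | 0
  59 | 00110001110100100 | 0 | 1
  60 | 01100011101001001 | 0 | 0
  61 | 11000111010010010 | 1 | 1
  62 | 10001110100100101 | 1 | 1
  63 | 00011101001001011 | 0 | 1
  64 | 00111010010010111 | 0 | 1
  65 | 01110100100101111 | 0 | 1
  66 | 11101001001011111 | 1 | 1
  67 | 11010010010111111 | 1 | 0
  68 | 10100100101111110 | 1 | 1
  69 | 01001001011111101 | 0 | 0
  70 | 10010010111111010 | 1 | 0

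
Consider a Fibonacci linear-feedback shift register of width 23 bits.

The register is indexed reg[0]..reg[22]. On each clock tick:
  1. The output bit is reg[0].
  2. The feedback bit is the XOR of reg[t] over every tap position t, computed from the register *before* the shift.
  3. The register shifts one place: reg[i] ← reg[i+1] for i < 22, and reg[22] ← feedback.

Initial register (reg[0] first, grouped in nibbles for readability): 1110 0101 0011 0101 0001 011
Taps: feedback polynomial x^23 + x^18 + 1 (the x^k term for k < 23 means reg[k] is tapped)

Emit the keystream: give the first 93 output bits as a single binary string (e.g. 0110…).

111001010011010100010111011100011110010100000110110101010110000100000101100001101111010110100

k : reg_k → out_k, fb_k
0: 11100101001101010001011 → 1, fb=1
1: 11001010011010100010111 → 1, fb=0
2: 10010100110101000101110 → 1, fb=1
3: 00101001101010001011101 → 0, fb=1
4: 01010011010100010111011 → 0, fb=1
5: 10100110101000101110111 → 1, fb=0
6: 01001101010001011101110 → 0, fb=0
7: 10011010100010111011100 → 1, fb=0
8: 00110101000101110111000 → 0, fb=1
9: 01101010001011101110001 → 0, fb=1
10: 11010100010111011100011 → 1, fb=1
11: 10101000101110111000111 → 1, fb=1
12: 01010001011101110001111 → 0, fb=0
13: 10100010111011100011110 → 1, fb=0
14: 01000101110111000111100 → 0, fb=1
15: 10001011101110001111001 → 1, fb=0
16: 00010111011100011110010 → 0, fb=1
17: 00101110111000111100101 → 0, fb=0
18: 01011101110001111001010 → 0, fb=0
19: 10111011100011110010100 → 1, fb=0
20: 01110111000111100101000 → 0, fb=0
21: 11101110001111001010000 → 1, fb=0
22: 11011100011110010100000 → 1, fb=1
23: 10111000111100101000001 → 1, fb=1
24: 01110001111001010000011 → 0, fb=0
25: 11100011110010100000110 → 1, fb=1
26: 11000111100101000001101 → 1, fb=1
27: 10001111001010000011011 → 1, fb=0
28: 00011110010100000110110 → 0, fb=1
29: 00111100101000001101101 → 0, fb=0
30: 01111001010000011011010 → 0, fb=1
31: 11110010100000110110101 → 1, fb=0
32: 11100101000001101101010 → 1, fb=1
33: 11001010000011011010101 → 1, fb=0
34: 10010100000110110101010 → 1, fb=1
35: 00101000001101101010101 → 0, fb=1
36: 01010000011011010101011 → 0, fb=0
37: 10100000110110101010110 → 1, fb=0
38: 01000001101101010101100 → 0, fb=0
39: 10000011011010101011000 → 1, fb=0
40: 00000110110101010110000 → 0, fb=1
41: 00001101101010101100001 → 0, fb=0
42: 00011011010101011000010 → 0, fb=0
43: 00110110101010110000100 → 0, fb=0
44: 01101101010101100001000 → 0, fb=0
45: 11011010101011000010000 → 1, fb=0
46: 10110101010110000100000 → 1, fb=1
47: 01101010101100001000001 → 0, fb=0
48: 11010101011000010000010 → 1, fb=1
49: 10101010110000100000101 → 1, fb=1
50: 01010101100001000001011 → 0, fb=0
51: 10101011000010000010110 → 1, fb=0
52: 01010110000100000101100 → 0, fb=0
53: 10101100001000001011000 → 1, fb=0
54: 01011000010000010110000 → 0, fb=1
55: 10110000100000101100001 → 1, fb=1
56: 01100001000001011000011 → 0, fb=0
57: 11000010000010110000110 → 1, fb=1
58: 10000100000101100001101 → 1, fb=1
59: 00001000001011000011011 → 0, fb=1
60: 00010000010110000110111 → 0, fb=1
61: 00100000101100001101111 → 0, fb=0
62: 01000001011000011011110 → 0, fb=1
63: 10000010110000110111101 → 1, fb=0
64: 00000101100001101111010 → 0, fb=1
65: 00001011000011011110101 → 0, fb=1
66: 00010110000110111101011 → 0, fb=0
67: 00101100001101111010110 → 0, fb=1
68: 01011000011011110101101 → 0, fb=0
69: 10110000110111101011010 → 1, fb=0
70: 01100001101111010110100 → 0, fb=1
71: 11000011011110101101001 → 1, fb=1
72: 10000110111101011010011 → 1, fb=0
73: 00001101111010110100110 → 0, fb=0
74: 00011011110101101001100 → 0, fb=0
75: 00110111101011010011000 → 0, fb=1
76: 01101111010110100110001 → 0, fb=1
77: 11011110101101001100011 → 1, fb=1
78: 10111101011010011000111 → 1, fb=1
79: 01111010110100110001111 → 0, fb=0
80: 11110101101001100011110 → 1, fb=0
81: 11101011010011000111100 → 1, fb=0
82: 11010110100110001111000 → 1, fb=0
83: 10101101001100011110000 → 1, fb=0
84: 01011010011000111100000 → 0, fb=0
85: 10110100110001111000000 → 1, fb=1
86: 01101001100011110000001 → 0, fb=0
87: 11010011000111100000010 → 1, fb=1
88: 10100110001111000000101 → 1, fb=1
89: 01001100011110000001011 → 0, fb=0
90: 10011000111100000010110 → 1, fb=0
91: 00110001111000000101100 → 0, fb=0
92: 01100011110000001011000 → 0, fb=1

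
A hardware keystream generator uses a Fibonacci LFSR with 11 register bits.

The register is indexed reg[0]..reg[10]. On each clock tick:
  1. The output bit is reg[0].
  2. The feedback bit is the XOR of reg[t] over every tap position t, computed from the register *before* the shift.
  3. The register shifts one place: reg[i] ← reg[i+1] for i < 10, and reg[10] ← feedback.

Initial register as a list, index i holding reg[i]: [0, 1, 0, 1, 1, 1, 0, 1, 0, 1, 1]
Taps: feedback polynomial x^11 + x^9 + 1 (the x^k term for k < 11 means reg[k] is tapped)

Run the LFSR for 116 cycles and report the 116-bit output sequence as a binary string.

01011101011101100010011100000101100000001001010101000010001000000101000000001000000000010101010101110111011100100111

step | reg (before) | out | fb
   0 | 01011101011 | 0 | 1
   1 | 10111010111 | 1 | 0
   2 | 01110101110 | 0 | 1
   3 | 11101011101 | 1 | 1
   4 | 11010111011 | 1 | 0
   5 | 10101110110 | 1 | 0
   6 | 01011101100 | 0 | 0
   7 | 10111011000 | 1 | 1
   8 | 01110110001 | 0 | 0
   9 | 11101100010 | 1 | 0
  10 | 11011000100 | 1 | 1
  11 | 10110001001 | 1 | 1
  12 | 01100010011 | 0 | 1
  13 | 11000100111 | 1 | 0
  14 | 10001001110 | 1 | 0
  15 | 00010011100 | 0 | 0
  16 | 00100111000 | 0 | 0
  17 | 01001110000 | 0 | 0
  18 | 10011100000 | 1 | 1
  19 | 00111000001 | 0 | 0
  20 | 01110000010 | 0 | 1
  21 | 11100000101 | 1 | 1
  22 | 11000001011 | 1 | 0
  23 | 10000010110 | 1 | 0
  24 | 00000101100 | 0 | 0
  25 | 00001011000 | 0 | 0
  26 | 00010110000 | 0 | 0
  27 | 00101100000 | 0 | 0
  28 | 01011000000 | 0 | 0
  29 | 10110000000 | 1 | 1
  30 | 01100000001 | 0 | 0
  31 | 11000000010 | 1 | 0
  32 | 10000000100 | 1 | 1
  33 | 00000001001 | 0 | 0
  34 | 00000010010 | 0 | 1
  35 | 00000100101 | 0 | 0
  36 | 00001001010 | 0 | 1
  37 | 00010010101 | 0 | 0
  38 | 00100101010 | 0 | 1
  39 | 01001010101 | 0 | 0
  40 | 10010101010 | 1 | 0
  41 | 00101010100 | 0 | 0
  42 | 01010101000 | 0 | 0
  43 | 10101010000 | 1 | 1
  44 | 01010100001 | 0 | 0
  45 | 10101000010 | 1 | 0
  46 | 01010000100 | 0 | 0
  47 | 10100001000 | 1 | 1
  48 | 01000010001 | 0 | 0
  49 | 10000100010 | 1 | 0
  50 | 00001000100 | 0 | 0
  51 | 00010001000 | 0 | 0
  52 | 00100010000 | 0 | 0
  53 | 01000100000 | 0 | 0
  54 | 10001000000 | 1 | 1
  55 | 00010000001 | 0 | 0
  56 | 00100000010 | 0 | 1
  57 | 01000000101 | 0 | 0
  58 | 10000001010 | 1 | 0
  59 | 00000010100 | 0 | 0
  60 | 00000101000 | 0 | 0
  61 | 00001010000 | 0 | 0
  62 | 00010100000 | 0 | 0
  63 | 00101000000 | 0 | 0
  64 | 01010000000 | 0 | 0
  65 | 10100000000 | 1 | 1
  66 | 01000000001 | 0 | 0
  67 | 10000000010 | 1 | 0
  68 | 00000000100 | 0 | 0
  69 | 00000001000 | 0 | 0
  70 | 00000010000 | 0 | 0
  71 | 00000100000 | 0 | 0
  72 | 00001000000 | 0 | 0
  73 | 00010000000 | 0 | 0
  74 | 00100000000 | 0 | 0
  75 | 01000000000 | 0 | 0
  76 | 10000000000 | 1 | 1
  77 | 00000000001 | 0 | 0
  78 | 00000000010 | 0 | 1
  79 | 00000000101 | 0 | 0
  80 | 00000001010 | 0 | 1
  81 | 00000010101 | 0 | 0
  82 | 00000101010 | 0 | 1
  83 | 00001010101 | 0 | 0
  84 | 00010101010 | 0 | 1
  85 | 00101010101 | 0 | 0
  86 | 01010101010 | 0 | 1
  87 | 10101010101 | 1 | 1
  88 | 01010101011 | 0 | 1
  89 | 10101010111 | 1 | 0
  90 | 01010101110 | 0 | 1
  91 | 10101011101 | 1 | 1
  92 | 01010111011 | 0 | 1
  93 | 10101110111 | 1 | 0
  94 | 01011101110 | 0 | 1
  95 | 10111011101 | 1 | 1
  96 | 01110111011 | 0 | 1
  97 | 11101110111 | 1 | 0
  98 | 11011101110 | 1 | 0
  99 | 10111011100 | 1 | 1
 100 | 01110111001 | 0 | 0
 101 | 11101110010 | 1 | 0
 102 | 11011100100 | 1 | 1
 103 | 10111001001 | 1 | 1
 104 | 01110010011 | 0 | 1
 105 | 11100100111 | 1 | 0
 106 | 11001001110 | 1 | 0
 107 | 10010011100 | 1 | 1
 108 | 00100111001 | 0 | 0
 109 | 01001110010 | 0 | 1
 110 | 10011100101 | 1 | 1
 111 | 00111001011 | 0 | 1
 112 | 01110010111 | 0 | 1
 113 | 11100101111 | 1 | 0
 114 | 11001011110 | 1 | 0
 115 | 10010111100 | 1 | 1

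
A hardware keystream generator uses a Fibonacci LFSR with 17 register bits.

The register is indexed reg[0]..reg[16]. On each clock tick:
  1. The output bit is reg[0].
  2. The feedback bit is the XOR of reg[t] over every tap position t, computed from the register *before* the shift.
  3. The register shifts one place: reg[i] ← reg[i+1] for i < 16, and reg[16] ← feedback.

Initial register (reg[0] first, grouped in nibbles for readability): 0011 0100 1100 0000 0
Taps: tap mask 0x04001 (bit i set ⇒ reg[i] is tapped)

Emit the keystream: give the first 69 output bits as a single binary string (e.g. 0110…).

tick  register→output (feedback)
  0  00110100110000000→0 (0)
  1  01101001100000000→0 (0)
  2  11010011000000000→1 (1)
  3  10100110000000001→1 (1)
  4  01001100000000011→0 (0)
  5  10011000000000110→1 (0)
  6  00110000000001100→0 (1)
  7  01100000000011001→0 (0)
  8  11000000000110010→1 (1)
  9  10000000001100101→1 (0)
 10  00000000011001010→0 (0)
 11  00000000110010100→0 (1)
 12  00000001100101001→0 (0)
 13  00000011001010010→0 (0)
 14  00000110010100100→0 (1)
 15  00001100101001001→0 (0)
 16  00011001010010010→0 (0)
 17  00110010100100100→0 (1)
 18  01100101001001001→0 (0)
 19  11001010010010010→1 (1)
 20  10010100100100101→1 (0)
 21  00101001001001010→0 (0)
 22  01010010010010100→0 (1)
 23  10100100100101001→1 (1)
 24  01001001001010011→0 (0)
 25  10010010010100110→1 (0)
 26  00100100101001100→0 (1)
 27  01001001010011001→0 (0)
 28  10010010100110010→1 (1)
 29  00100101001100101→0 (1)
 30  01001010011001011→0 (0)
 31  10010100110010110→1 (0)
 32  00101001100101100→0 (1)
 33  01010011001011001→0 (0)
 34  10100110010110010→1 (1)
 35  01001100101100101→0 (1)
 36  10011001011001011→1 (1)
 37  00110010110010111→0 (1)
 38  01100101100101111→0 (1)
 39  11001011001011111→1 (0)
 40  10010110010111110→1 (0)
 41  00101100101111100→0 (1)
 42  01011001011111001→0 (0)
 43  10110010111110010→1 (1)
 44  01100101111100101→0 (1)
 45  11001011111001011→1 (1)
 46  10010111110010111→1 (0)
 47  00101111100101110→0 (1)
 48  01011111001011101→0 (1)
 49  10111110010111011→1 (1)
 50  01111100101110111→0 (1)
 51  11111001011101111→1 (0)
 52  11110010111011110→1 (0)
 53  11100101110111100→1 (0)
 54  11001011101111000→1 (1)
 55  10010111011110001→1 (1)
 56  00101110111100011→0 (0)
 57  01011101111000110→0 (1)
 58  10111011110001101→1 (0)
 59  01110111100011010→0 (0)
 60  11101111000110100→1 (0)
 61  11011110001101000→1 (1)
 62  10111100011010001→1 (1)
 63  01111000110100011→0 (0)
 64  11110001101000110→1 (0)
 65  11100011010001100→1 (0)
 66  11000110100011000→1 (1)
 67  10001101000110001→1 (1)
 68  00011010001100011→0 (0)

001101001100000000011001010010010010100110010110010111110010111011110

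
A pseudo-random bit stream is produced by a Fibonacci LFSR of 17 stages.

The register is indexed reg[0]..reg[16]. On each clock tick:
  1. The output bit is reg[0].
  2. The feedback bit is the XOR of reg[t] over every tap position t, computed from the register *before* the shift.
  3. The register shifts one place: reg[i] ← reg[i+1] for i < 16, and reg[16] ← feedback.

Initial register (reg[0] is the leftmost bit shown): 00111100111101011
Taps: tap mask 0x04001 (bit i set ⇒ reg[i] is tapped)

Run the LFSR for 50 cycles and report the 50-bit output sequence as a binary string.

00111100111101011010101100011001111010001001111100

tick  register→output (feedback)
  0  00111100111101011→0 (0)
  1  01111001111010110→0 (1)
  2  11110011110101101→1 (0)
  3  11100111101011010→1 (1)
  4  11001111010110101→1 (0)
  5  10011110101101010→1 (1)
  6  00111101011010101→0 (1)
  7  01111010110101011→0 (0)
  8  11110101101010110→1 (0)
  9  11101011010101100→1 (0)
 10  11010110101011000→1 (1)
 11  10101101010110001→1 (1)
 12  01011010101100011→0 (0)
 13  10110101011000110→1 (0)
 14  01101010110001100→0 (1)
 15  11010101100011001→1 (1)
 16  10101011000110011→1 (1)
 17  01010110001100111→0 (1)
 18  10101100011001111→1 (0)
 19  01011000110011110→0 (1)
 20  10110001100111101→1 (0)
 21  01100011001111010→0 (0)
 22  11000110011110100→1 (0)
 23  10001100111101000→1 (1)
 24  00011001111010001→0 (0)
 25  00110011110100010→0 (0)
 26  01100111101000100→0 (1)
 27  11001111010001001→1 (1)
 28  10011110100010011→1 (1)
 29  00111101000100111→0 (1)
 30  01111010001001111→0 (1)
 31  11110100010011111→1 (0)
 32  11101000100111110→1 (0)
 33  11010001001111100→1 (0)
 34  10100010011111000→1 (1)
 35  01000100111110001→0 (0)
 36  10001001111100010→1 (1)
 37  00010011111000101→0 (1)
 38  00100111110001011→0 (0)
 39  01001111100010110→0 (1)
 40  10011111000101101→1 (0)
 41  00111110001011010→0 (0)
 42  01111100010110100→0 (1)
 43  11111000101101001→1 (1)
 44  11110001011010011→1 (1)
 45  11100010110100111→1 (0)
 46  11000101101001110→1 (0)
 47  10001011010011100→1 (0)
 48  00010110100111000→0 (0)
 49  00101101001110000→0 (0)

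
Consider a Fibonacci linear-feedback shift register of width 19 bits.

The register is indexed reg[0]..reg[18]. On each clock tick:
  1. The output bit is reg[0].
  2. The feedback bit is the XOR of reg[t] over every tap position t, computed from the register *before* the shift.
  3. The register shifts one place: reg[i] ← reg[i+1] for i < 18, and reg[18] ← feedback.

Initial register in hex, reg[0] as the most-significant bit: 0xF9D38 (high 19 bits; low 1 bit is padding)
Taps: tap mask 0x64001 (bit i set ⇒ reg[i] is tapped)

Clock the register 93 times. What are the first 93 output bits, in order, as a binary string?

tick  register→output (feedback)
  0  1111100111010011100→1 (0)
  1  1111001110100111000→1 (0)
  2  1110011101001110000→1 (0)
  3  1100111010011100000→1 (1)
  4  1001110100111000001→1 (0)
  5  0011101001110000010→0 (1)
  6  0111010011100000101→0 (1)
  7  1110100111000001011→1 (1)
  8  1101001110000010111→1 (0)
  9  1010011100000101110→1 (0)
 10  0100111000001011100→0 (1)
 11  1001110000010111001→1 (1)
 12  0011100000101110011→0 (1)
 13  0111000001011100111→0 (0)
 14  1110000010111001110→1 (0)
 15  1100000101110011100→1 (0)
 16  1000001011100111000→1 (0)
 17  0000010111001110000→0 (1)
 18  0000101110011100001→0 (1)
 19  0001011100111000011→0 (0)
 20  0010111001110000110→0 (1)
 21  0101110011100001101→0 (1)
 22  1011100111000011011→1 (0)
 23  0111001110000110110→0 (0)
 24  1110011100001101100→1 (1)
 25  1100111000011011001→1 (1)
 26  1001110000110110011→1 (0)
 27  0011100001101100110→0 (1)
 28  0111000011011001101→0 (1)
 29  1110000110110011011→1 (0)
 30  1100001101100110110→1 (1)
 31  1000011011001101101→1 (0)
 32  0000110110011011010→0 (0)
 33  0001101100110110100→0 (1)
 34  0011011001101101001→0 (1)
 35  0110110011011010011→0 (1)
 36  1101100110110100111→1 (1)
 37  1011001101101001111→1 (1)
 38  0110011011010011111→0 (1)
 39  1100110110100111111→1 (0)
 40  1001101101001111110→1 (1)
 41  0011011010011111101→0 (0)
 42  0110110100111111010→0 (0)
 43  1101101001111110100→1 (0)
 44  1011010011111101000→1 (1)
 45  0110100111111010001→0 (0)
 46  1101001111110100010→1 (0)
 47  1010011111101000100→1 (1)
 48  0100111111010001001→0 (1)
 49  1001111110100010011→1 (0)
 50  0011111101000100110→0 (1)
 51  0111111010001001101→0 (1)
 52  1111110100010011011→1 (0)
 53  1111101000100110110→1 (1)
 54  1111010001001101101→1 (0)
 55  1110100010011011010→1 (1)
 56  1101000100110110101→1 (1)
 57  1010001001101101011→1 (1)
 58  0100010011011010111→0 (1)
 59  1000100110110101111→1 (1)
 60  0001001101101011111→0 (1)
 61  0010011011010111111→0 (1)
 62  0100110110101111111→0 (1)
 63  1001101101011111111→1 (0)
 64  0011011010111111110→0 (0)
 65  0110110101111111100→0 (1)
 66  1101101011111111001→1 (1)
 67  1011010111111110011→1 (0)
 68  0110101111111100110→0 (1)
 69  1101011111111001101→1 (0)
 70  1010111111110011010→1 (1)
 71  0101111111100110101→0 (0)
 72  1011111111001101010→1 (0)
 73  0111111110011010100→0 (1)
 74  1111111100110101001→1 (0)
 75  1111111001101010010→1 (1)
 76  1111110011010100101→1 (0)
 77  1111100110101001010→1 (0)
 78  1111001101010010100→1 (0)
 79  1110011010100101000→1 (1)
 80  1100110101001010001→1 (1)
 81  1001101010010100011→1 (1)
 82  0011010100101000111→0 (0)
 83  0110101001010001110→0 (1)
 84  1101010010100011101→1 (1)
 85  1010100101000111011→1 (0)
 86  0101001010001110110→0 (0)
 87  1010010100011101100→1 (1)
 88  0100101000111011001→0 (0)
 89  1001010001110110010→1 (1)
 90  0010100011101100101→0 (1)
 91  0101000111011001011→0 (0)
 92  1010001110110010110→1 (1)

111110011101001110000010111001110000110110011011010011111101000100110110101111111100110101001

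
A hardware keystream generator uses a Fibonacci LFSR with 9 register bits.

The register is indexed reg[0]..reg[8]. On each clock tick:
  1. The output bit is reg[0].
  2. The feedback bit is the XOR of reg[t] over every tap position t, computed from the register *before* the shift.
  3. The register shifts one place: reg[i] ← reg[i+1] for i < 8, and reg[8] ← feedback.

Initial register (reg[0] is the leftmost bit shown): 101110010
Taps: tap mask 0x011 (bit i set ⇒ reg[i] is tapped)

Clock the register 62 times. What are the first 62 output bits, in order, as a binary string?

step | reg (before) | out | fb
   0 | 101110010 | 1 | 0
   1 | 011100100 | 0 | 0
   2 | 111001000 | 1 | 1
   3 | 110010001 | 1 | 0
   4 | 100100010 | 1 | 1
   5 | 001000101 | 0 | 0
   6 | 010001010 | 0 | 0
   7 | 100010100 | 1 | 0
   8 | 000101000 | 0 | 0
   9 | 001010000 | 0 | 1
  10 | 010100001 | 0 | 0
  11 | 101000010 | 1 | 1
  12 | 010000101 | 0 | 0
  13 | 100001010 | 1 | 1
  14 | 000010101 | 0 | 1
  15 | 000101011 | 0 | 0
  16 | 001010110 | 0 | 1
  17 | 010101101 | 0 | 0
  18 | 101011010 | 1 | 0
  19 | 010110100 | 0 | 1
  20 | 101101001 | 1 | 1
  21 | 011010011 | 0 | 1
  22 | 110100111 | 1 | 1
  23 | 101001111 | 1 | 1
  24 | 010011111 | 0 | 1
  25 | 100111111 | 1 | 0
  26 | 001111110 | 0 | 1
  27 | 011111101 | 0 | 1
  28 | 111111011 | 1 | 0
  29 | 111110110 | 1 | 0
  30 | 111101100 | 1 | 1
  31 | 111011001 | 1 | 0
  32 | 110110010 | 1 | 0
  33 | 101100100 | 1 | 1
  34 | 011001001 | 0 | 0
  35 | 110010010 | 1 | 0
  36 | 100100100 | 1 | 1
  37 | 001001001 | 0 | 0
  38 | 010010010 | 0 | 1
  39 | 100100101 | 1 | 1
  40 | 001001011 | 0 | 0
  41 | 010010110 | 0 | 1
  42 | 100101101 | 1 | 1
  43 | 001011011 | 0 | 1
  44 | 010110111 | 0 | 1
  45 | 101101111 | 1 | 1
  46 | 011011111 | 0 | 1
  47 | 110111111 | 1 | 0
  48 | 101111110 | 1 | 0
  49 | 011111100 | 0 | 1
  50 | 111111001 | 1 | 0
  51 | 111110010 | 1 | 0
  52 | 111100100 | 1 | 1
  53 | 111001001 | 1 | 1
  54 | 110010011 | 1 | 0
  55 | 100100110 | 1 | 1
  56 | 001001101 | 0 | 0
  57 | 010011010 | 0 | 1
  58 | 100110101 | 1 | 0
  59 | 001101010 | 0 | 0
  60 | 011010100 | 0 | 1
  61 | 110101001 | 1 | 1

10111001000101000010101101001111110110010010010110111111001001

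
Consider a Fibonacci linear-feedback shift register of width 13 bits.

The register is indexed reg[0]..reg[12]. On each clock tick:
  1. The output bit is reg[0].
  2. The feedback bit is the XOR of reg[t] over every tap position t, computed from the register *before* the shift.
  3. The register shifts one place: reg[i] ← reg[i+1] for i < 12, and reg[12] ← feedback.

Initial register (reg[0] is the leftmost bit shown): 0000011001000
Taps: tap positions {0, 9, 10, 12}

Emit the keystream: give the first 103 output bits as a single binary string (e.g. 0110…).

0000011001000111001110110100011001011000110001000000010010101010100101001111100000111101001001011111000

step | reg (before) | out | fb
   0 | 0000011001000 | 0 | 1
   1 | 0000110010001 | 0 | 1
   2 | 0001100100011 | 0 | 1
   3 | 0011001000111 | 0 | 0
   4 | 0110010001110 | 0 | 0
   5 | 1100100011100 | 1 | 1
   6 | 1001000111001 | 1 | 1
   7 | 0010001110011 | 0 | 1
   8 | 0100011100111 | 0 | 0
   9 | 1000111001110 | 1 | 1
  10 | 0001110011101 | 0 | 1
  11 | 0011100111011 | 0 | 0
  12 | 0111001110110 | 0 | 1
  13 | 1110011101101 | 1 | 0
  14 | 1100111011010 | 1 | 0
  15 | 1001110110100 | 1 | 0
  16 | 0011101101000 | 0 | 1
  17 | 0111011010001 | 0 | 1
  18 | 1110110100011 | 1 | 0
  19 | 1101101000110 | 1 | 0
  20 | 1011010001100 | 1 | 1
  21 | 0110100011001 | 0 | 0
  22 | 1101000110010 | 1 | 1
  23 | 1010001100101 | 1 | 1
  24 | 0100011001011 | 0 | 0
  25 | 1000110010110 | 1 | 0
  26 | 0001100101100 | 0 | 0
  27 | 0011001011000 | 0 | 1
  28 | 0110010110001 | 0 | 1
  29 | 1100101100011 | 1 | 0
  30 | 1001011000110 | 1 | 0
  31 | 0010110001100 | 0 | 0
  32 | 0101100011000 | 0 | 1
  33 | 1011000110001 | 1 | 0
  34 | 0110001100010 | 0 | 0
  35 | 1100011000100 | 1 | 0
  36 | 1000110001000 | 1 | 0
  37 | 0001100010000 | 0 | 0
  38 | 0011000100000 | 0 | 0
  39 | 0110001000000 | 0 | 0
  40 | 1100010000000 | 1 | 1
  41 | 1000100000001 | 1 | 0
  42 | 0001000000010 | 0 | 0
  43 | 0010000000100 | 0 | 1
  44 | 0100000001001 | 0 | 0
  45 | 1000000010010 | 1 | 1
  46 | 0000000100101 | 0 | 0
  47 | 0000001001010 | 0 | 1
  48 | 0000010010101 | 0 | 0
  49 | 0000100101010 | 0 | 1
  50 | 0001001010101 | 0 | 0
  51 | 0010010101010 | 0 | 1
  52 | 0100101010101 | 0 | 0
  53 | 1001010101010 | 1 | 0
  54 | 0010101010100 | 0 | 1
  55 | 0101010101001 | 0 | 0
  56 | 1010101010010 | 1 | 1
  57 | 0101010100101 | 0 | 0
  58 | 1010101001010 | 1 | 0
  59 | 0101010010100 | 0 | 1
  60 | 1010100101001 | 1 | 1
  61 | 0101001010011 | 0 | 1
  62 | 1010010100111 | 1 | 1
  63 | 0100101001111 | 0 | 1
  64 | 1001010011111 | 1 | 0
  65 | 0010100111110 | 0 | 0
  66 | 0101001111100 | 0 | 0
  67 | 1010011111000 | 1 | 0
  68 | 0100111110000 | 0 | 0
  69 | 1001111100000 | 1 | 1
  70 | 0011111000001 | 0 | 1
  71 | 0111110000011 | 0 | 1
  72 | 1111100000111 | 1 | 1
  73 | 1111000001111 | 1 | 0
  74 | 1110000011110 | 1 | 1
  75 | 1100000111101 | 1 | 0
  76 | 1000001111010 | 1 | 0
  77 | 0000011110100 | 0 | 1
  78 | 0000111101001 | 0 | 0
  79 | 0001111010010 | 0 | 0
  80 | 0011110100100 | 0 | 1
  81 | 0111101001001 | 0 | 0
  82 | 1111010010010 | 1 | 1
  83 | 1110100100101 | 1 | 1
  84 | 1101001001011 | 1 | 1
  85 | 1010010010111 | 1 | 1
  86 | 0100100101111 | 0 | 1
  87 | 1001001011111 | 1 | 0
  88 | 0010010111110 | 0 | 0
  89 | 0100101111100 | 0 | 0
  90 | 1001011111000 | 1 | 0
  91 | 0010111110000 | 0 | 0
  92 | 0101111100000 | 0 | 0
  93 | 1011111000000 | 1 | 1
  94 | 0111110000001 | 0 | 1
  95 | 1111100000011 | 1 | 0
  96 | 1111000000110 | 1 | 0
  97 | 1110000001100 | 1 | 1
  98 | 1100000011001 | 1 | 1
  99 | 1000000110011 | 1 | 0
 100 | 0000001100110 | 0 | 1
 101 | 0000011001101 | 0 | 1
 102 | 0000110011011 | 0 | 0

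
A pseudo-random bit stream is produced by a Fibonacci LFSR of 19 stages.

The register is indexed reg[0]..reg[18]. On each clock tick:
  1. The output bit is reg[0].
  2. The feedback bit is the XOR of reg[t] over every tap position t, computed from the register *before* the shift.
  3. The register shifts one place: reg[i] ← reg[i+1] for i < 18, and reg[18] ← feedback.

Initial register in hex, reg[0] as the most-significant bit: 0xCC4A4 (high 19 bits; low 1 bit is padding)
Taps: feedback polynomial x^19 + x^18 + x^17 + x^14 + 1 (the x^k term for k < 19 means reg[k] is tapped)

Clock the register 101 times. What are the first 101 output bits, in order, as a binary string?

11001100010010100101010000111011101010010000100110010111101001101101110110100001000110011111100100111

k : reg_k → out_k, fb_k
0: 1100110001001010010 → 1, fb=1
1: 1001100010010100101 → 1, fb=0
2: 0011000100101001010 → 0, fb=1
3: 0110001001010010101 → 0, fb=0
4: 1100010010100101010 → 1, fb=0
5: 1000100101001010100 → 1, fb=0
6: 0001001010010101000 → 0, fb=0
7: 0010010100101010000 → 0, fb=1
8: 0100101001010100001 → 0, fb=1
9: 1001010010101000011 → 1, fb=1
10: 0010100101010000111 → 0, fb=0
11: 0101001010100001110 → 0, fb=1
12: 1010010101000011101 → 1, fb=1
13: 0100101010000111011 → 0, fb=1
14: 1001010100001110111 → 1, fb=0
15: 0010101000011101110 → 0, fb=1
16: 0101010000111011101 → 0, fb=0
17: 1010100001110111010 → 1, fb=1
18: 0101000011101110101 → 0, fb=0
19: 1010000111011101010 → 1, fb=0
20: 0100001110111010100 → 0, fb=1
21: 1000011101110101001 → 1, fb=0
22: 0000111011101010010 → 0, fb=0
23: 0001110111010100100 → 0, fb=0
24: 0011101110101001000 → 0, fb=0
25: 0111011101010010000 → 0, fb=1
26: 1110111010100100001 → 1, fb=0
27: 1101110101001000010 → 1, fb=0
28: 1011101010010000100 → 1, fb=1
29: 0111010100100001001 → 0, fb=1
30: 1110101001000010011 → 1, fb=0
31: 1101010010000100110 → 1, fb=0
32: 1010100100001001100 → 1, fb=1
33: 0101001000010011001 → 0, fb=0
34: 1010010000100110010 → 1, fb=1
35: 0100100001001100101 → 0, fb=1
36: 1001000010011001011 → 1, fb=1
37: 0010000100110010111 → 0, fb=1
38: 0100001001100101111 → 0, fb=0
39: 1000010011001011110 → 1, fb=1
40: 0000100110010111101 → 0, fb=0
41: 0001001100101111010 → 0, fb=0
42: 0010011001011110100 → 0, fb=1
43: 0100110010111101001 → 0, fb=1
44: 1001100101111010011 → 1, fb=0
45: 0011001011110100110 → 0, fb=1
46: 0110010111101001101 → 0, fb=1
47: 1100101111010011011 → 1, fb=0
48: 1001011110100110110 → 1, fb=1
49: 0010111101001101101 → 0, fb=1
50: 0101111010011011011 → 0, fb=1
51: 1011110100110110111 → 1, fb=0
52: 0111101001101101110 → 0, fb=1
53: 1111010011011011101 → 1, fb=1
54: 1110100110110111011 → 1, fb=0
55: 1101001101101110110 → 1, fb=1
56: 1010011011011101101 → 1, fb=0
57: 0100110110111011010 → 0, fb=0
58: 1001101101110110100 → 1, fb=0
59: 0011011011101101000 → 0, fb=0
60: 0110110111011010000 → 0, fb=1
61: 1101101110110100001 → 1, fb=0
62: 1011011101101000010 → 1, fb=0
63: 0110111011010000100 → 0, fb=0
64: 1101110110100001000 → 1, fb=1
65: 1011101101000010001 → 1, fb=1
66: 0111011010000100011 → 0, fb=0
67: 1110110100001000110 → 1, fb=0
68: 1101101000010001100 → 1, fb=1
69: 1011010000100011001 → 1, fb=1
70: 0110100001000110011 → 0, fb=1
71: 1101000010001100111 → 1, fb=1
72: 1010000100011001111 → 1, fb=1
73: 0100001000110011111 → 0, fb=1
74: 1000010001100111111 → 1, fb=0
75: 0000100011001111110 → 0, fb=0
76: 0001000110011111100 → 0, fb=1
77: 0010001100111111001 → 0, fb=0
78: 0100011001111110010 → 0, fb=0
79: 1000110011111100100 → 1, fb=1
80: 0001100111111001001 → 0, fb=1
81: 0011001111110010011 → 0, fb=1
82: 0110011111100100111 → 0, fb=0
83: 1100111111001001110 → 1, fb=0
84: 1001111110010011100 → 1, fb=0
85: 0011111100100111000 → 0, fb=1
86: 0111111001001110001 → 0, fb=0
87: 1111110010011100010 → 1, fb=0
88: 1111100100111000100 → 1, fb=1
89: 1111001001110001001 → 1, fb=0
90: 1110010011100010010 → 1, fb=1
91: 1100100111000100101 → 1, fb=0
92: 1001001110001001010 → 1, fb=0
93: 0010011100010010100 → 0, fb=1
94: 0100111000100101001 → 0, fb=1
95: 1001110001001010011 → 1, fb=0
96: 0011100010010100110 → 0, fb=1
97: 0111000100101001101 → 0, fb=1
98: 1110001001010011011 → 1, fb=0
99: 1100010010100110110 → 1, fb=1
100: 1000100101001101101 → 1, fb=0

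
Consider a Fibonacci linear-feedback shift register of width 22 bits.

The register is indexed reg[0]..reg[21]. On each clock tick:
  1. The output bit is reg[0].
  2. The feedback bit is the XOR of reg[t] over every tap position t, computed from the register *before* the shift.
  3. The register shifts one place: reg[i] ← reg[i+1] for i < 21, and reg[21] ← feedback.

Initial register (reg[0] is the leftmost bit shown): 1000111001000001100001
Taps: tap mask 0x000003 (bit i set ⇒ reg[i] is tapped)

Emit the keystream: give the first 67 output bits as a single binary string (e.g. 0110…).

tick  register→output (feedback)
  0  1000111001000001100001→1 (1)
  1  0001110010000011000011→0 (0)
  2  0011100100000110000110→0 (0)
  3  0111001000001100001100→0 (1)
  4  1110010000011000011001→1 (0)
  5  1100100000110000110010→1 (0)
  6  1001000001100001100100→1 (1)
  7  0010000011000011001001→0 (0)
  8  0100000110000110010010→0 (1)
  9  1000001100001100100101→1 (1)
 10  0000011000011001001011→0 (0)
 11  0000110000110010010110→0 (0)
 12  0001100001100100101100→0 (0)
 13  0011000011001001011000→0 (0)
 14  0110000110010010110000→0 (1)
 15  1100001100100101100001→1 (0)
 16  1000011001001011000010→1 (1)
 17  0000110010010110000101→0 (0)
 18  0001100100101100001010→0 (0)
 19  0011001001011000010100→0 (0)
 20  0110010010110000101000→0 (1)
 21  1100100101100001010001→1 (0)
 22  1001001011000010100010→1 (1)
 23  0010010110000101000101→0 (0)
 24  0100101100001010001010→0 (1)
 25  1001011000010100010101→1 (1)
 26  0010110000101000101011→0 (0)
 27  0101100001010001010110→0 (1)
 28  1011000010100010101101→1 (1)
 29  0110000101000101011011→0 (1)
 30  1100001010001010110111→1 (0)
 31  1000010100010101101110→1 (1)
 32  0000101000101011011101→0 (0)
 33  0001010001010110111010→0 (0)
 34  0010100010101101110100→0 (0)
 35  0101000101011011101000→0 (1)
 36  1010001010110111010001→1 (1)
 37  0100010101101110100011→0 (1)
 38  1000101011011101000111→1 (1)
 39  0001010110111010001111→0 (0)
 40  0010101101110100011110→0 (0)
 41  0101011011101000111100→0 (1)
 42  1010110111010001111001→1 (1)
 43  0101101110100011110011→0 (1)
 44  1011011101000111100111→1 (1)
 45  0110111010001111001111→0 (1)
 46  1101110100011110011111→1 (0)
 47  1011101000111100111110→1 (1)
 48  0111010001111001111101→0 (1)
 49  1110100011110011111011→1 (0)
 50  1101000111100111110110→1 (0)
 51  1010001111001111101100→1 (1)
 52  0100011110011111011001→0 (1)
 53  1000111100111110110011→1 (1)
 54  0001111001111101100111→0 (0)
 55  0011110011111011001110→0 (0)
 56  0111100111110110011100→0 (1)
 57  1111001111101100111001→1 (0)
 58  1110011111011001110010→1 (0)
 59  1100111110110011100100→1 (0)
 60  1001111101100111001000→1 (1)
 61  0011111011001110010001→0 (0)
 62  0111110110011100100010→0 (1)
 63  1111101100111001000101→1 (0)
 64  1111011001110010001010→1 (0)
 65  1110110011100100010100→1 (0)
 66  1101100111001000101000→1 (0)

1000111001000001100001100100101100001010001010110111010001111001111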